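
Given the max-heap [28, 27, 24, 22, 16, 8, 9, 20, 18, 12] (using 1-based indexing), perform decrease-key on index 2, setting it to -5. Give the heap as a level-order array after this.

[28, 22, 24, 20, 16, 8, 9, -5, 18, 12]

set index 2 from 27 to -5 → [28, -5, 24, 22, 16, 8, 9, 20, 18, 12]
-5 vs larger child 22 at index 4, swap → [28, 22, 24, -5, 16, 8, 9, 20, 18, 12]
-5 vs larger child 20 at index 8, swap → [28, 22, 24, 20, 16, 8, 9, -5, 18, 12]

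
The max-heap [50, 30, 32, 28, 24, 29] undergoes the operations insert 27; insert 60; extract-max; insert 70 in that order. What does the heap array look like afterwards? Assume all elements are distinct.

insert 27:
  append 27 at index 6 → [50, 30, 32, 28, 24, 29, 27] (no swap needed)
insert 60:
  append 60 at index 7 → [50, 30, 32, 28, 24, 29, 27, 60]
  60 > parent 28 at index 3, swap → [50, 30, 32, 60, 24, 29, 27, 28]
  60 > parent 30 at index 1, swap → [50, 60, 32, 30, 24, 29, 27, 28]
  60 > parent 50 at index 0, swap → [60, 50, 32, 30, 24, 29, 27, 28]
extract-max → returns 60:
  remove root 60; move last element 28 to root → [28, 50, 32, 30, 24, 29, 27]
  28 vs larger child 50 at index 1, swap → [50, 28, 32, 30, 24, 29, 27]
  28 vs larger child 30 at index 3, swap → [50, 30, 32, 28, 24, 29, 27]
insert 70:
  append 70 at index 7 → [50, 30, 32, 28, 24, 29, 27, 70]
  70 > parent 28 at index 3, swap → [50, 30, 32, 70, 24, 29, 27, 28]
  70 > parent 30 at index 1, swap → [50, 70, 32, 30, 24, 29, 27, 28]
  70 > parent 50 at index 0, swap → [70, 50, 32, 30, 24, 29, 27, 28]

[70, 50, 32, 30, 24, 29, 27, 28]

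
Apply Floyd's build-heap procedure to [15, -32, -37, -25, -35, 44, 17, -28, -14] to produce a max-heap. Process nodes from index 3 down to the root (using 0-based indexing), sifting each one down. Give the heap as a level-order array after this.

[44, -14, 17, -25, -35, -37, 15, -28, -32]

sift down from index 3:
  -25 vs larger child -14 at index 8, swap → [15, -32, -37, -14, -35, 44, 17, -28, -25]
sift down from index 2:
  -37 vs larger child 44 at index 5, swap → [15, -32, 44, -14, -35, -37, 17, -28, -25]
sift down from index 1:
  -32 vs larger child -14 at index 3, swap → [15, -14, 44, -32, -35, -37, 17, -28, -25]
  -32 vs larger child -25 at index 8, swap → [15, -14, 44, -25, -35, -37, 17, -28, -32]
sift down from index 0:
  15 vs larger child 44 at index 2, swap → [44, -14, 15, -25, -35, -37, 17, -28, -32]
  15 vs larger child 17 at index 6, swap → [44, -14, 17, -25, -35, -37, 15, -28, -32]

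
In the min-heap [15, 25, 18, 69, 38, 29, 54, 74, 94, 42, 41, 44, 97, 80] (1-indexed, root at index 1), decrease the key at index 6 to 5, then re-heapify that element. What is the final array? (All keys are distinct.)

set index 6 from 29 to 5 → [15, 25, 18, 69, 38, 5, 54, 74, 94, 42, 41, 44, 97, 80]
5 < parent 18 at index 3, swap → [15, 25, 5, 69, 38, 18, 54, 74, 94, 42, 41, 44, 97, 80]
5 < parent 15 at index 1, swap → [5, 25, 15, 69, 38, 18, 54, 74, 94, 42, 41, 44, 97, 80]

[5, 25, 15, 69, 38, 18, 54, 74, 94, 42, 41, 44, 97, 80]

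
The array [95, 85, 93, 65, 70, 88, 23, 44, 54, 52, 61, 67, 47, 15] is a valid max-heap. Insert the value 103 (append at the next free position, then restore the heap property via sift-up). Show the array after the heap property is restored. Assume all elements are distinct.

[103, 85, 95, 65, 70, 88, 93, 44, 54, 52, 61, 67, 47, 15, 23]

append 103 at index 14 → [95, 85, 93, 65, 70, 88, 23, 44, 54, 52, 61, 67, 47, 15, 103]
103 > parent 23 at index 6, swap → [95, 85, 93, 65, 70, 88, 103, 44, 54, 52, 61, 67, 47, 15, 23]
103 > parent 93 at index 2, swap → [95, 85, 103, 65, 70, 88, 93, 44, 54, 52, 61, 67, 47, 15, 23]
103 > parent 95 at index 0, swap → [103, 85, 95, 65, 70, 88, 93, 44, 54, 52, 61, 67, 47, 15, 23]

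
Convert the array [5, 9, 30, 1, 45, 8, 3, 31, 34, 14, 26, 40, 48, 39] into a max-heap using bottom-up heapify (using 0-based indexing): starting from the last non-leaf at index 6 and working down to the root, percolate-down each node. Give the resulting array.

[48, 45, 40, 34, 26, 30, 39, 31, 1, 14, 9, 5, 8, 3]

sift down from index 6:
  3 vs only child 39 at index 13, swap → [5, 9, 30, 1, 45, 8, 39, 31, 34, 14, 26, 40, 48, 3]
sift down from index 5:
  8 vs larger child 48 at index 12, swap → [5, 9, 30, 1, 45, 48, 39, 31, 34, 14, 26, 40, 8, 3]
sift down from index 4: already satisfies heap property
sift down from index 3:
  1 vs larger child 34 at index 8, swap → [5, 9, 30, 34, 45, 48, 39, 31, 1, 14, 26, 40, 8, 3]
sift down from index 2:
  30 vs larger child 48 at index 5, swap → [5, 9, 48, 34, 45, 30, 39, 31, 1, 14, 26, 40, 8, 3]
  30 vs larger child 40 at index 11, swap → [5, 9, 48, 34, 45, 40, 39, 31, 1, 14, 26, 30, 8, 3]
sift down from index 1:
  9 vs larger child 45 at index 4, swap → [5, 45, 48, 34, 9, 40, 39, 31, 1, 14, 26, 30, 8, 3]
  9 vs larger child 26 at index 10, swap → [5, 45, 48, 34, 26, 40, 39, 31, 1, 14, 9, 30, 8, 3]
sift down from index 0:
  5 vs larger child 48 at index 2, swap → [48, 45, 5, 34, 26, 40, 39, 31, 1, 14, 9, 30, 8, 3]
  5 vs larger child 40 at index 5, swap → [48, 45, 40, 34, 26, 5, 39, 31, 1, 14, 9, 30, 8, 3]
  5 vs larger child 30 at index 11, swap → [48, 45, 40, 34, 26, 30, 39, 31, 1, 14, 9, 5, 8, 3]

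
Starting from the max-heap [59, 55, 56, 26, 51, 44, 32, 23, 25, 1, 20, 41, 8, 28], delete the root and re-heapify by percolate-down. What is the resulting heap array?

remove root 59; move last element 28 to root → [28, 55, 56, 26, 51, 44, 32, 23, 25, 1, 20, 41, 8]
28 vs larger child 56 at index 2, swap → [56, 55, 28, 26, 51, 44, 32, 23, 25, 1, 20, 41, 8]
28 vs larger child 44 at index 5, swap → [56, 55, 44, 26, 51, 28, 32, 23, 25, 1, 20, 41, 8]
28 vs larger child 41 at index 11, swap → [56, 55, 44, 26, 51, 41, 32, 23, 25, 1, 20, 28, 8]

[56, 55, 44, 26, 51, 41, 32, 23, 25, 1, 20, 28, 8]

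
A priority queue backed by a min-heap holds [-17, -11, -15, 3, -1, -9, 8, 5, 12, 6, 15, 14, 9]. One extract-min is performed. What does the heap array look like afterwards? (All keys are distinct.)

remove root -17; move last element 9 to root → [9, -11, -15, 3, -1, -9, 8, 5, 12, 6, 15, 14]
9 vs smaller child -15 at index 2, swap → [-15, -11, 9, 3, -1, -9, 8, 5, 12, 6, 15, 14]
9 vs smaller child -9 at index 5, swap → [-15, -11, -9, 3, -1, 9, 8, 5, 12, 6, 15, 14]

[-15, -11, -9, 3, -1, 9, 8, 5, 12, 6, 15, 14]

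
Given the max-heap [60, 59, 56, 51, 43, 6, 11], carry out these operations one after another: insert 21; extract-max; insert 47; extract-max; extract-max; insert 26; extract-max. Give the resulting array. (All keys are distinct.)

[47, 43, 26, 11, 21, 6]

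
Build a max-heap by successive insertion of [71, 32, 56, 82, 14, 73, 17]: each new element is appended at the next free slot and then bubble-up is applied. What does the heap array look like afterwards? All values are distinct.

[82, 71, 73, 32, 14, 56, 17]

Insert 71:
  append 71 at index 0 → [71] (no swap needed)
Insert 32:
  append 32 at index 1 → [71, 32] (no swap needed)
Insert 56:
  append 56 at index 2 → [71, 32, 56] (no swap needed)
Insert 82:
  append 82 at index 3 → [71, 32, 56, 82]
  82 > parent 32 at index 1, swap → [71, 82, 56, 32]
  82 > parent 71 at index 0, swap → [82, 71, 56, 32]
Insert 14:
  append 14 at index 4 → [82, 71, 56, 32, 14] (no swap needed)
Insert 73:
  append 73 at index 5 → [82, 71, 56, 32, 14, 73]
  73 > parent 56 at index 2, swap → [82, 71, 73, 32, 14, 56]
Insert 17:
  append 17 at index 6 → [82, 71, 73, 32, 14, 56, 17] (no swap needed)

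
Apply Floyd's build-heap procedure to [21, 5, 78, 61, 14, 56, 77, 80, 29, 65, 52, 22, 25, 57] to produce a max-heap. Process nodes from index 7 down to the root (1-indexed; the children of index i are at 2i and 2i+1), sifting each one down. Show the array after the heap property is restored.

[80, 65, 78, 61, 52, 56, 77, 5, 29, 14, 21, 22, 25, 57]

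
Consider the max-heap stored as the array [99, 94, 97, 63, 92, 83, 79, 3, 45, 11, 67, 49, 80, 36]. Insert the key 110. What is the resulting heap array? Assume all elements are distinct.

[110, 94, 99, 63, 92, 83, 97, 3, 45, 11, 67, 49, 80, 36, 79]

append 110 at index 14 → [99, 94, 97, 63, 92, 83, 79, 3, 45, 11, 67, 49, 80, 36, 110]
110 > parent 79 at index 6, swap → [99, 94, 97, 63, 92, 83, 110, 3, 45, 11, 67, 49, 80, 36, 79]
110 > parent 97 at index 2, swap → [99, 94, 110, 63, 92, 83, 97, 3, 45, 11, 67, 49, 80, 36, 79]
110 > parent 99 at index 0, swap → [110, 94, 99, 63, 92, 83, 97, 3, 45, 11, 67, 49, 80, 36, 79]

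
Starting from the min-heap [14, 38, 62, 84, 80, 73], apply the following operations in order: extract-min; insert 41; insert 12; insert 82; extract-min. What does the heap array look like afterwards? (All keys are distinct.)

[38, 73, 41, 82, 80, 62, 84]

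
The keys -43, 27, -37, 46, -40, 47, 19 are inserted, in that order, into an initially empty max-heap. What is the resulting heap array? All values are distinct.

[47, 27, 46, -43, -40, -37, 19]

Insert -43:
  append -43 at index 0 → [-43] (no swap needed)
Insert 27:
  append 27 at index 1 → [-43, 27]
  27 > parent -43 at index 0, swap → [27, -43]
Insert -37:
  append -37 at index 2 → [27, -43, -37] (no swap needed)
Insert 46:
  append 46 at index 3 → [27, -43, -37, 46]
  46 > parent -43 at index 1, swap → [27, 46, -37, -43]
  46 > parent 27 at index 0, swap → [46, 27, -37, -43]
Insert -40:
  append -40 at index 4 → [46, 27, -37, -43, -40] (no swap needed)
Insert 47:
  append 47 at index 5 → [46, 27, -37, -43, -40, 47]
  47 > parent -37 at index 2, swap → [46, 27, 47, -43, -40, -37]
  47 > parent 46 at index 0, swap → [47, 27, 46, -43, -40, -37]
Insert 19:
  append 19 at index 6 → [47, 27, 46, -43, -40, -37, 19] (no swap needed)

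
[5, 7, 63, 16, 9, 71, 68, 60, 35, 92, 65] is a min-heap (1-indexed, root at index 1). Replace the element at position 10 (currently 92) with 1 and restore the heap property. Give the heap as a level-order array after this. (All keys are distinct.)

set index 10 from 92 to 1 → [5, 7, 63, 16, 9, 71, 68, 60, 35, 1, 65]
1 < parent 9 at index 5, swap → [5, 7, 63, 16, 1, 71, 68, 60, 35, 9, 65]
1 < parent 7 at index 2, swap → [5, 1, 63, 16, 7, 71, 68, 60, 35, 9, 65]
1 < parent 5 at index 1, swap → [1, 5, 63, 16, 7, 71, 68, 60, 35, 9, 65]

[1, 5, 63, 16, 7, 71, 68, 60, 35, 9, 65]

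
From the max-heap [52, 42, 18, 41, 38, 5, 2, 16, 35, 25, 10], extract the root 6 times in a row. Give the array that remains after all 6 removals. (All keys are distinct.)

[18, 16, 5, 2, 10]

extract-max #1 returns 52:
  remove root 52; move last element 10 to root → [10, 42, 18, 41, 38, 5, 2, 16, 35, 25]
  10 vs larger child 42 at index 1, swap → [42, 10, 18, 41, 38, 5, 2, 16, 35, 25]
  10 vs larger child 41 at index 3, swap → [42, 41, 18, 10, 38, 5, 2, 16, 35, 25]
  10 vs larger child 35 at index 8, swap → [42, 41, 18, 35, 38, 5, 2, 16, 10, 25]
extract-max #2 returns 42:
  remove root 42; move last element 25 to root → [25, 41, 18, 35, 38, 5, 2, 16, 10]
  25 vs larger child 41 at index 1, swap → [41, 25, 18, 35, 38, 5, 2, 16, 10]
  25 vs larger child 38 at index 4, swap → [41, 38, 18, 35, 25, 5, 2, 16, 10]
extract-max #3 returns 41:
  remove root 41; move last element 10 to root → [10, 38, 18, 35, 25, 5, 2, 16]
  10 vs larger child 38 at index 1, swap → [38, 10, 18, 35, 25, 5, 2, 16]
  10 vs larger child 35 at index 3, swap → [38, 35, 18, 10, 25, 5, 2, 16]
  10 vs only child 16 at index 7, swap → [38, 35, 18, 16, 25, 5, 2, 10]
extract-max #4 returns 38:
  remove root 38; move last element 10 to root → [10, 35, 18, 16, 25, 5, 2]
  10 vs larger child 35 at index 1, swap → [35, 10, 18, 16, 25, 5, 2]
  10 vs larger child 25 at index 4, swap → [35, 25, 18, 16, 10, 5, 2]
extract-max #5 returns 35:
  remove root 35; move last element 2 to root → [2, 25, 18, 16, 10, 5]
  2 vs larger child 25 at index 1, swap → [25, 2, 18, 16, 10, 5]
  2 vs larger child 16 at index 3, swap → [25, 16, 18, 2, 10, 5]
extract-max #6 returns 25:
  remove root 25; move last element 5 to root → [5, 16, 18, 2, 10]
  5 vs larger child 18 at index 2, swap → [18, 16, 5, 2, 10]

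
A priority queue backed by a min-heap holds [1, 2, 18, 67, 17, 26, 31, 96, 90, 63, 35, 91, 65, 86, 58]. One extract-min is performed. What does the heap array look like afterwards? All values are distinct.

remove root 1; move last element 58 to root → [58, 2, 18, 67, 17, 26, 31, 96, 90, 63, 35, 91, 65, 86]
58 vs smaller child 2 at index 1, swap → [2, 58, 18, 67, 17, 26, 31, 96, 90, 63, 35, 91, 65, 86]
58 vs smaller child 17 at index 4, swap → [2, 17, 18, 67, 58, 26, 31, 96, 90, 63, 35, 91, 65, 86]
58 vs smaller child 35 at index 10, swap → [2, 17, 18, 67, 35, 26, 31, 96, 90, 63, 58, 91, 65, 86]

[2, 17, 18, 67, 35, 26, 31, 96, 90, 63, 58, 91, 65, 86]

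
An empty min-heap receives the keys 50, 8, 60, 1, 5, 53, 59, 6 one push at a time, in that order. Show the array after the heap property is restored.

[1, 5, 53, 6, 8, 60, 59, 50]

Insert 50:
  append 50 at index 0 → [50] (no swap needed)
Insert 8:
  append 8 at index 1 → [50, 8]
  8 < parent 50 at index 0, swap → [8, 50]
Insert 60:
  append 60 at index 2 → [8, 50, 60] (no swap needed)
Insert 1:
  append 1 at index 3 → [8, 50, 60, 1]
  1 < parent 50 at index 1, swap → [8, 1, 60, 50]
  1 < parent 8 at index 0, swap → [1, 8, 60, 50]
Insert 5:
  append 5 at index 4 → [1, 8, 60, 50, 5]
  5 < parent 8 at index 1, swap → [1, 5, 60, 50, 8]
Insert 53:
  append 53 at index 5 → [1, 5, 60, 50, 8, 53]
  53 < parent 60 at index 2, swap → [1, 5, 53, 50, 8, 60]
Insert 59:
  append 59 at index 6 → [1, 5, 53, 50, 8, 60, 59] (no swap needed)
Insert 6:
  append 6 at index 7 → [1, 5, 53, 50, 8, 60, 59, 6]
  6 < parent 50 at index 3, swap → [1, 5, 53, 6, 8, 60, 59, 50]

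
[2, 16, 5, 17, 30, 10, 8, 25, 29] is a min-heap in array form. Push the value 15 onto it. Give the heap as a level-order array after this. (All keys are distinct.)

append 15 at index 9 → [2, 16, 5, 17, 30, 10, 8, 25, 29, 15]
15 < parent 30 at index 4, swap → [2, 16, 5, 17, 15, 10, 8, 25, 29, 30]
15 < parent 16 at index 1, swap → [2, 15, 5, 17, 16, 10, 8, 25, 29, 30]

[2, 15, 5, 17, 16, 10, 8, 25, 29, 30]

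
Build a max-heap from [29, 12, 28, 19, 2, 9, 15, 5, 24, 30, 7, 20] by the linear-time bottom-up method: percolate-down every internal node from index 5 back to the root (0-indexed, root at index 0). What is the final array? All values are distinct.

[30, 29, 28, 24, 12, 20, 15, 5, 19, 2, 7, 9]

sift down from index 5:
  9 vs only child 20 at index 11, swap → [29, 12, 28, 19, 2, 20, 15, 5, 24, 30, 7, 9]
sift down from index 4:
  2 vs larger child 30 at index 9, swap → [29, 12, 28, 19, 30, 20, 15, 5, 24, 2, 7, 9]
sift down from index 3:
  19 vs larger child 24 at index 8, swap → [29, 12, 28, 24, 30, 20, 15, 5, 19, 2, 7, 9]
sift down from index 2: already satisfies heap property
sift down from index 1:
  12 vs larger child 30 at index 4, swap → [29, 30, 28, 24, 12, 20, 15, 5, 19, 2, 7, 9]
sift down from index 0:
  29 vs larger child 30 at index 1, swap → [30, 29, 28, 24, 12, 20, 15, 5, 19, 2, 7, 9]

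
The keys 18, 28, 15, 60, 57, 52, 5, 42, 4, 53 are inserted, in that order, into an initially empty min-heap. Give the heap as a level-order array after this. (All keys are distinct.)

[4, 5, 15, 28, 53, 52, 18, 60, 42, 57]

Insert 18:
  append 18 at index 0 → [18] (no swap needed)
Insert 28:
  append 28 at index 1 → [18, 28] (no swap needed)
Insert 15:
  append 15 at index 2 → [18, 28, 15]
  15 < parent 18 at index 0, swap → [15, 28, 18]
Insert 60:
  append 60 at index 3 → [15, 28, 18, 60] (no swap needed)
Insert 57:
  append 57 at index 4 → [15, 28, 18, 60, 57] (no swap needed)
Insert 52:
  append 52 at index 5 → [15, 28, 18, 60, 57, 52] (no swap needed)
Insert 5:
  append 5 at index 6 → [15, 28, 18, 60, 57, 52, 5]
  5 < parent 18 at index 2, swap → [15, 28, 5, 60, 57, 52, 18]
  5 < parent 15 at index 0, swap → [5, 28, 15, 60, 57, 52, 18]
Insert 42:
  append 42 at index 7 → [5, 28, 15, 60, 57, 52, 18, 42]
  42 < parent 60 at index 3, swap → [5, 28, 15, 42, 57, 52, 18, 60]
Insert 4:
  append 4 at index 8 → [5, 28, 15, 42, 57, 52, 18, 60, 4]
  4 < parent 42 at index 3, swap → [5, 28, 15, 4, 57, 52, 18, 60, 42]
  4 < parent 28 at index 1, swap → [5, 4, 15, 28, 57, 52, 18, 60, 42]
  4 < parent 5 at index 0, swap → [4, 5, 15, 28, 57, 52, 18, 60, 42]
Insert 53:
  append 53 at index 9 → [4, 5, 15, 28, 57, 52, 18, 60, 42, 53]
  53 < parent 57 at index 4, swap → [4, 5, 15, 28, 53, 52, 18, 60, 42, 57]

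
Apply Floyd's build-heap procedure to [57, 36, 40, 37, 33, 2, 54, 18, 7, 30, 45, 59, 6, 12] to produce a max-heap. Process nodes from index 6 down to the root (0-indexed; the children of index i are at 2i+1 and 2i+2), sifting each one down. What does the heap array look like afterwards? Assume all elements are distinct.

[59, 45, 57, 37, 36, 40, 54, 18, 7, 30, 33, 2, 6, 12]

sift down from index 6: already satisfies heap property
sift down from index 5:
  2 vs larger child 59 at index 11, swap → [57, 36, 40, 37, 33, 59, 54, 18, 7, 30, 45, 2, 6, 12]
sift down from index 4:
  33 vs larger child 45 at index 10, swap → [57, 36, 40, 37, 45, 59, 54, 18, 7, 30, 33, 2, 6, 12]
sift down from index 3: already satisfies heap property
sift down from index 2:
  40 vs larger child 59 at index 5, swap → [57, 36, 59, 37, 45, 40, 54, 18, 7, 30, 33, 2, 6, 12]
sift down from index 1:
  36 vs larger child 45 at index 4, swap → [57, 45, 59, 37, 36, 40, 54, 18, 7, 30, 33, 2, 6, 12]
sift down from index 0:
  57 vs larger child 59 at index 2, swap → [59, 45, 57, 37, 36, 40, 54, 18, 7, 30, 33, 2, 6, 12]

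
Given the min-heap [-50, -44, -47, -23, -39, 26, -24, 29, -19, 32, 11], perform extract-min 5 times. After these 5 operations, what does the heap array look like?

[-23, -19, 11, 29, 32, 26]

extract-min #1 returns -50:
  remove root -50; move last element 11 to root → [11, -44, -47, -23, -39, 26, -24, 29, -19, 32]
  11 vs smaller child -47 at index 2, swap → [-47, -44, 11, -23, -39, 26, -24, 29, -19, 32]
  11 vs smaller child -24 at index 6, swap → [-47, -44, -24, -23, -39, 26, 11, 29, -19, 32]
extract-min #2 returns -47:
  remove root -47; move last element 32 to root → [32, -44, -24, -23, -39, 26, 11, 29, -19]
  32 vs smaller child -44 at index 1, swap → [-44, 32, -24, -23, -39, 26, 11, 29, -19]
  32 vs smaller child -39 at index 4, swap → [-44, -39, -24, -23, 32, 26, 11, 29, -19]
extract-min #3 returns -44:
  remove root -44; move last element -19 to root → [-19, -39, -24, -23, 32, 26, 11, 29]
  -19 vs smaller child -39 at index 1, swap → [-39, -19, -24, -23, 32, 26, 11, 29]
  -19 vs smaller child -23 at index 3, swap → [-39, -23, -24, -19, 32, 26, 11, 29]
extract-min #4 returns -39:
  remove root -39; move last element 29 to root → [29, -23, -24, -19, 32, 26, 11]
  29 vs smaller child -24 at index 2, swap → [-24, -23, 29, -19, 32, 26, 11]
  29 vs smaller child 11 at index 6, swap → [-24, -23, 11, -19, 32, 26, 29]
extract-min #5 returns -24:
  remove root -24; move last element 29 to root → [29, -23, 11, -19, 32, 26]
  29 vs smaller child -23 at index 1, swap → [-23, 29, 11, -19, 32, 26]
  29 vs smaller child -19 at index 3, swap → [-23, -19, 11, 29, 32, 26]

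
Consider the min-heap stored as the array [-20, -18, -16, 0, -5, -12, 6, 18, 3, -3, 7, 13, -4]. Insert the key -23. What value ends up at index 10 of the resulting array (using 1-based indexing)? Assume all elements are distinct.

append -23 at index 14 → [-20, -18, -16, 0, -5, -12, 6, 18, 3, -3, 7, 13, -4, -23]
-23 < parent 6 at index 7, swap → [-20, -18, -16, 0, -5, -12, -23, 18, 3, -3, 7, 13, -4, 6]
-23 < parent -16 at index 3, swap → [-20, -18, -23, 0, -5, -12, -16, 18, 3, -3, 7, 13, -4, 6]
-23 < parent -20 at index 1, swap → [-23, -18, -20, 0, -5, -12, -16, 18, 3, -3, 7, 13, -4, 6]
resulting array: [-23, -18, -20, 0, -5, -12, -16, 18, 3, -3, 7, 13, -4, 6]

-3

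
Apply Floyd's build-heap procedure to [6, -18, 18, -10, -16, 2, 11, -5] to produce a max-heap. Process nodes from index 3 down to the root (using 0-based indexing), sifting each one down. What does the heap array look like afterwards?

sift down from index 3:
  -10 vs only child -5 at index 7, swap → [6, -18, 18, -5, -16, 2, 11, -10]
sift down from index 2: already satisfies heap property
sift down from index 1:
  -18 vs larger child -5 at index 3, swap → [6, -5, 18, -18, -16, 2, 11, -10]
  -18 vs only child -10 at index 7, swap → [6, -5, 18, -10, -16, 2, 11, -18]
sift down from index 0:
  6 vs larger child 18 at index 2, swap → [18, -5, 6, -10, -16, 2, 11, -18]
  6 vs larger child 11 at index 6, swap → [18, -5, 11, -10, -16, 2, 6, -18]

[18, -5, 11, -10, -16, 2, 6, -18]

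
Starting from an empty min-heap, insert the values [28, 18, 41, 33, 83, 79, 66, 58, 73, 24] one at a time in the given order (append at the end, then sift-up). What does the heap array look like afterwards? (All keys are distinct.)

[18, 24, 41, 33, 28, 79, 66, 58, 73, 83]

Insert 28:
  append 28 at index 0 → [28] (no swap needed)
Insert 18:
  append 18 at index 1 → [28, 18]
  18 < parent 28 at index 0, swap → [18, 28]
Insert 41:
  append 41 at index 2 → [18, 28, 41] (no swap needed)
Insert 33:
  append 33 at index 3 → [18, 28, 41, 33] (no swap needed)
Insert 83:
  append 83 at index 4 → [18, 28, 41, 33, 83] (no swap needed)
Insert 79:
  append 79 at index 5 → [18, 28, 41, 33, 83, 79] (no swap needed)
Insert 66:
  append 66 at index 6 → [18, 28, 41, 33, 83, 79, 66] (no swap needed)
Insert 58:
  append 58 at index 7 → [18, 28, 41, 33, 83, 79, 66, 58] (no swap needed)
Insert 73:
  append 73 at index 8 → [18, 28, 41, 33, 83, 79, 66, 58, 73] (no swap needed)
Insert 24:
  append 24 at index 9 → [18, 28, 41, 33, 83, 79, 66, 58, 73, 24]
  24 < parent 83 at index 4, swap → [18, 28, 41, 33, 24, 79, 66, 58, 73, 83]
  24 < parent 28 at index 1, swap → [18, 24, 41, 33, 28, 79, 66, 58, 73, 83]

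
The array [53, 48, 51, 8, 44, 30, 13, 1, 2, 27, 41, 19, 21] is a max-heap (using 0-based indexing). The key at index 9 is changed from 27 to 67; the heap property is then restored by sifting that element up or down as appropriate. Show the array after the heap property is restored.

[67, 53, 51, 8, 48, 30, 13, 1, 2, 44, 41, 19, 21]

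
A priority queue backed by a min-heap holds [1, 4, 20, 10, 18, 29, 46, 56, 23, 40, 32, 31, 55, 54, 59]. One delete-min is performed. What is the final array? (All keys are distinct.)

[4, 10, 20, 23, 18, 29, 46, 56, 59, 40, 32, 31, 55, 54]

remove root 1; move last element 59 to root → [59, 4, 20, 10, 18, 29, 46, 56, 23, 40, 32, 31, 55, 54]
59 vs smaller child 4 at index 1, swap → [4, 59, 20, 10, 18, 29, 46, 56, 23, 40, 32, 31, 55, 54]
59 vs smaller child 10 at index 3, swap → [4, 10, 20, 59, 18, 29, 46, 56, 23, 40, 32, 31, 55, 54]
59 vs smaller child 23 at index 8, swap → [4, 10, 20, 23, 18, 29, 46, 56, 59, 40, 32, 31, 55, 54]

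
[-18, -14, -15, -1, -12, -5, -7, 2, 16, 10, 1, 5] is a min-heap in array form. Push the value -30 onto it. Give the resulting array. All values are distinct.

[-30, -14, -18, -1, -12, -15, -7, 2, 16, 10, 1, 5, -5]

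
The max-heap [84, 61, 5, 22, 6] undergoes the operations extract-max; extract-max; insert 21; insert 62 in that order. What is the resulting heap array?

extract-max → returns 84:
  remove root 84; move last element 6 to root → [6, 61, 5, 22]
  6 vs larger child 61 at index 1, swap → [61, 6, 5, 22]
  6 vs only child 22 at index 3, swap → [61, 22, 5, 6]
extract-max → returns 61:
  remove root 61; move last element 6 to root → [6, 22, 5]
  6 vs larger child 22 at index 1, swap → [22, 6, 5]
insert 21:
  append 21 at index 3 → [22, 6, 5, 21]
  21 > parent 6 at index 1, swap → [22, 21, 5, 6]
insert 62:
  append 62 at index 4 → [22, 21, 5, 6, 62]
  62 > parent 21 at index 1, swap → [22, 62, 5, 6, 21]
  62 > parent 22 at index 0, swap → [62, 22, 5, 6, 21]

[62, 22, 5, 6, 21]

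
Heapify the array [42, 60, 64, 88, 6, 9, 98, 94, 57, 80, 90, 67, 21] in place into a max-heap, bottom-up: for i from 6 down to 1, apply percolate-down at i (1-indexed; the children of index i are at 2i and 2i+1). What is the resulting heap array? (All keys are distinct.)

[98, 94, 67, 88, 90, 42, 64, 60, 57, 80, 6, 9, 21]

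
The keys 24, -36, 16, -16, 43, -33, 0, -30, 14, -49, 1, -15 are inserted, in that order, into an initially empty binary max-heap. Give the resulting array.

[43, 24, 16, 14, 1, -15, 0, -36, -30, -49, -16, -33]

Insert 24:
  append 24 at index 0 → [24] (no swap needed)
Insert -36:
  append -36 at index 1 → [24, -36] (no swap needed)
Insert 16:
  append 16 at index 2 → [24, -36, 16] (no swap needed)
Insert -16:
  append -16 at index 3 → [24, -36, 16, -16]
  -16 > parent -36 at index 1, swap → [24, -16, 16, -36]
Insert 43:
  append 43 at index 4 → [24, -16, 16, -36, 43]
  43 > parent -16 at index 1, swap → [24, 43, 16, -36, -16]
  43 > parent 24 at index 0, swap → [43, 24, 16, -36, -16]
Insert -33:
  append -33 at index 5 → [43, 24, 16, -36, -16, -33] (no swap needed)
Insert 0:
  append 0 at index 6 → [43, 24, 16, -36, -16, -33, 0] (no swap needed)
Insert -30:
  append -30 at index 7 → [43, 24, 16, -36, -16, -33, 0, -30]
  -30 > parent -36 at index 3, swap → [43, 24, 16, -30, -16, -33, 0, -36]
Insert 14:
  append 14 at index 8 → [43, 24, 16, -30, -16, -33, 0, -36, 14]
  14 > parent -30 at index 3, swap → [43, 24, 16, 14, -16, -33, 0, -36, -30]
Insert -49:
  append -49 at index 9 → [43, 24, 16, 14, -16, -33, 0, -36, -30, -49] (no swap needed)
Insert 1:
  append 1 at index 10 → [43, 24, 16, 14, -16, -33, 0, -36, -30, -49, 1]
  1 > parent -16 at index 4, swap → [43, 24, 16, 14, 1, -33, 0, -36, -30, -49, -16]
Insert -15:
  append -15 at index 11 → [43, 24, 16, 14, 1, -33, 0, -36, -30, -49, -16, -15]
  -15 > parent -33 at index 5, swap → [43, 24, 16, 14, 1, -15, 0, -36, -30, -49, -16, -33]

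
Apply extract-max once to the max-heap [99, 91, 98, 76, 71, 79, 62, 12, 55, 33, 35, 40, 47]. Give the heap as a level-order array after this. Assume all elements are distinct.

[98, 91, 79, 76, 71, 47, 62, 12, 55, 33, 35, 40]

remove root 99; move last element 47 to root → [47, 91, 98, 76, 71, 79, 62, 12, 55, 33, 35, 40]
47 vs larger child 98 at index 2, swap → [98, 91, 47, 76, 71, 79, 62, 12, 55, 33, 35, 40]
47 vs larger child 79 at index 5, swap → [98, 91, 79, 76, 71, 47, 62, 12, 55, 33, 35, 40]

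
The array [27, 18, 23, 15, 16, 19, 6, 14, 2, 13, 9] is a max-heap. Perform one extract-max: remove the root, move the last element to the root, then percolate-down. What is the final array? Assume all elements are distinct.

remove root 27; move last element 9 to root → [9, 18, 23, 15, 16, 19, 6, 14, 2, 13]
9 vs larger child 23 at index 2, swap → [23, 18, 9, 15, 16, 19, 6, 14, 2, 13]
9 vs larger child 19 at index 5, swap → [23, 18, 19, 15, 16, 9, 6, 14, 2, 13]

[23, 18, 19, 15, 16, 9, 6, 14, 2, 13]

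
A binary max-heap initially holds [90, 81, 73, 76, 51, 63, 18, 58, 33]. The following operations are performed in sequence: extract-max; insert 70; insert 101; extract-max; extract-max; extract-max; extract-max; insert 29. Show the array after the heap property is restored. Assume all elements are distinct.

extract-max → returns 90:
  remove root 90; move last element 33 to root → [33, 81, 73, 76, 51, 63, 18, 58]
  33 vs larger child 81 at index 1, swap → [81, 33, 73, 76, 51, 63, 18, 58]
  33 vs larger child 76 at index 3, swap → [81, 76, 73, 33, 51, 63, 18, 58]
  33 vs only child 58 at index 7, swap → [81, 76, 73, 58, 51, 63, 18, 33]
insert 70:
  append 70 at index 8 → [81, 76, 73, 58, 51, 63, 18, 33, 70]
  70 > parent 58 at index 3, swap → [81, 76, 73, 70, 51, 63, 18, 33, 58]
insert 101:
  append 101 at index 9 → [81, 76, 73, 70, 51, 63, 18, 33, 58, 101]
  101 > parent 51 at index 4, swap → [81, 76, 73, 70, 101, 63, 18, 33, 58, 51]
  101 > parent 76 at index 1, swap → [81, 101, 73, 70, 76, 63, 18, 33, 58, 51]
  101 > parent 81 at index 0, swap → [101, 81, 73, 70, 76, 63, 18, 33, 58, 51]
extract-max → returns 101:
  remove root 101; move last element 51 to root → [51, 81, 73, 70, 76, 63, 18, 33, 58]
  51 vs larger child 81 at index 1, swap → [81, 51, 73, 70, 76, 63, 18, 33, 58]
  51 vs larger child 76 at index 4, swap → [81, 76, 73, 70, 51, 63, 18, 33, 58]
extract-max → returns 81:
  remove root 81; move last element 58 to root → [58, 76, 73, 70, 51, 63, 18, 33]
  58 vs larger child 76 at index 1, swap → [76, 58, 73, 70, 51, 63, 18, 33]
  58 vs larger child 70 at index 3, swap → [76, 70, 73, 58, 51, 63, 18, 33]
extract-max → returns 76:
  remove root 76; move last element 33 to root → [33, 70, 73, 58, 51, 63, 18]
  33 vs larger child 73 at index 2, swap → [73, 70, 33, 58, 51, 63, 18]
  33 vs larger child 63 at index 5, swap → [73, 70, 63, 58, 51, 33, 18]
extract-max → returns 73:
  remove root 73; move last element 18 to root → [18, 70, 63, 58, 51, 33]
  18 vs larger child 70 at index 1, swap → [70, 18, 63, 58, 51, 33]
  18 vs larger child 58 at index 3, swap → [70, 58, 63, 18, 51, 33]
insert 29:
  append 29 at index 6 → [70, 58, 63, 18, 51, 33, 29] (no swap needed)

[70, 58, 63, 18, 51, 33, 29]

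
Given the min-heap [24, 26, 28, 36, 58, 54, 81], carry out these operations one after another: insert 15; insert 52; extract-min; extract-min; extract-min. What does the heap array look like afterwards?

[28, 36, 54, 52, 58, 81]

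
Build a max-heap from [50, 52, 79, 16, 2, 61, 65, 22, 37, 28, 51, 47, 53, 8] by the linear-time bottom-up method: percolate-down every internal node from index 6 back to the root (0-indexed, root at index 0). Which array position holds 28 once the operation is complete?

sift down from index 6: already satisfies heap property
sift down from index 5: already satisfies heap property
sift down from index 4:
  2 vs larger child 51 at index 10, swap → [50, 52, 79, 16, 51, 61, 65, 22, 37, 28, 2, 47, 53, 8]
sift down from index 3:
  16 vs larger child 37 at index 8, swap → [50, 52, 79, 37, 51, 61, 65, 22, 16, 28, 2, 47, 53, 8]
sift down from index 2: already satisfies heap property
sift down from index 1: already satisfies heap property
sift down from index 0:
  50 vs larger child 79 at index 2, swap → [79, 52, 50, 37, 51, 61, 65, 22, 16, 28, 2, 47, 53, 8]
  50 vs larger child 65 at index 6, swap → [79, 52, 65, 37, 51, 61, 50, 22, 16, 28, 2, 47, 53, 8]
resulting array: [79, 52, 65, 37, 51, 61, 50, 22, 16, 28, 2, 47, 53, 8]

9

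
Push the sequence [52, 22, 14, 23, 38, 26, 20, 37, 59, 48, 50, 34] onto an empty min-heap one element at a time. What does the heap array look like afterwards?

[14, 23, 20, 37, 38, 26, 22, 52, 59, 48, 50, 34]

Insert 52:
  append 52 at index 0 → [52] (no swap needed)
Insert 22:
  append 22 at index 1 → [52, 22]
  22 < parent 52 at index 0, swap → [22, 52]
Insert 14:
  append 14 at index 2 → [22, 52, 14]
  14 < parent 22 at index 0, swap → [14, 52, 22]
Insert 23:
  append 23 at index 3 → [14, 52, 22, 23]
  23 < parent 52 at index 1, swap → [14, 23, 22, 52]
Insert 38:
  append 38 at index 4 → [14, 23, 22, 52, 38] (no swap needed)
Insert 26:
  append 26 at index 5 → [14, 23, 22, 52, 38, 26] (no swap needed)
Insert 20:
  append 20 at index 6 → [14, 23, 22, 52, 38, 26, 20]
  20 < parent 22 at index 2, swap → [14, 23, 20, 52, 38, 26, 22]
Insert 37:
  append 37 at index 7 → [14, 23, 20, 52, 38, 26, 22, 37]
  37 < parent 52 at index 3, swap → [14, 23, 20, 37, 38, 26, 22, 52]
Insert 59:
  append 59 at index 8 → [14, 23, 20, 37, 38, 26, 22, 52, 59] (no swap needed)
Insert 48:
  append 48 at index 9 → [14, 23, 20, 37, 38, 26, 22, 52, 59, 48] (no swap needed)
Insert 50:
  append 50 at index 10 → [14, 23, 20, 37, 38, 26, 22, 52, 59, 48, 50] (no swap needed)
Insert 34:
  append 34 at index 11 → [14, 23, 20, 37, 38, 26, 22, 52, 59, 48, 50, 34] (no swap needed)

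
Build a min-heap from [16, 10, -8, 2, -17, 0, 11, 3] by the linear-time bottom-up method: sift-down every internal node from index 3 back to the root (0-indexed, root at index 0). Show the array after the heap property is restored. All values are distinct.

sift down from index 3: already satisfies heap property
sift down from index 2: already satisfies heap property
sift down from index 1:
  10 vs smaller child -17 at index 4, swap → [16, -17, -8, 2, 10, 0, 11, 3]
sift down from index 0:
  16 vs smaller child -17 at index 1, swap → [-17, 16, -8, 2, 10, 0, 11, 3]
  16 vs smaller child 2 at index 3, swap → [-17, 2, -8, 16, 10, 0, 11, 3]
  16 vs only child 3 at index 7, swap → [-17, 2, -8, 3, 10, 0, 11, 16]

[-17, 2, -8, 3, 10, 0, 11, 16]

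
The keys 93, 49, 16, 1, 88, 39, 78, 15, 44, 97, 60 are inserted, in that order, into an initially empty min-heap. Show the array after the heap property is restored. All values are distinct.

[1, 15, 39, 16, 60, 49, 78, 93, 44, 97, 88]

Insert 93:
  append 93 at index 0 → [93] (no swap needed)
Insert 49:
  append 49 at index 1 → [93, 49]
  49 < parent 93 at index 0, swap → [49, 93]
Insert 16:
  append 16 at index 2 → [49, 93, 16]
  16 < parent 49 at index 0, swap → [16, 93, 49]
Insert 1:
  append 1 at index 3 → [16, 93, 49, 1]
  1 < parent 93 at index 1, swap → [16, 1, 49, 93]
  1 < parent 16 at index 0, swap → [1, 16, 49, 93]
Insert 88:
  append 88 at index 4 → [1, 16, 49, 93, 88] (no swap needed)
Insert 39:
  append 39 at index 5 → [1, 16, 49, 93, 88, 39]
  39 < parent 49 at index 2, swap → [1, 16, 39, 93, 88, 49]
Insert 78:
  append 78 at index 6 → [1, 16, 39, 93, 88, 49, 78] (no swap needed)
Insert 15:
  append 15 at index 7 → [1, 16, 39, 93, 88, 49, 78, 15]
  15 < parent 93 at index 3, swap → [1, 16, 39, 15, 88, 49, 78, 93]
  15 < parent 16 at index 1, swap → [1, 15, 39, 16, 88, 49, 78, 93]
Insert 44:
  append 44 at index 8 → [1, 15, 39, 16, 88, 49, 78, 93, 44] (no swap needed)
Insert 97:
  append 97 at index 9 → [1, 15, 39, 16, 88, 49, 78, 93, 44, 97] (no swap needed)
Insert 60:
  append 60 at index 10 → [1, 15, 39, 16, 88, 49, 78, 93, 44, 97, 60]
  60 < parent 88 at index 4, swap → [1, 15, 39, 16, 60, 49, 78, 93, 44, 97, 88]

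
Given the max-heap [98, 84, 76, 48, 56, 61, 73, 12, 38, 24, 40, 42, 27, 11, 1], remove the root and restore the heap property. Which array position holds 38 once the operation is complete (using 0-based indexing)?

remove root 98; move last element 1 to root → [1, 84, 76, 48, 56, 61, 73, 12, 38, 24, 40, 42, 27, 11]
1 vs larger child 84 at index 1, swap → [84, 1, 76, 48, 56, 61, 73, 12, 38, 24, 40, 42, 27, 11]
1 vs larger child 56 at index 4, swap → [84, 56, 76, 48, 1, 61, 73, 12, 38, 24, 40, 42, 27, 11]
1 vs larger child 40 at index 10, swap → [84, 56, 76, 48, 40, 61, 73, 12, 38, 24, 1, 42, 27, 11]
resulting array: [84, 56, 76, 48, 40, 61, 73, 12, 38, 24, 1, 42, 27, 11]

8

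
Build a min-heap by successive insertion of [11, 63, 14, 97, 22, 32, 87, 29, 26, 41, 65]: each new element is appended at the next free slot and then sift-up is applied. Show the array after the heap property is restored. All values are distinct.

Insert 11:
  append 11 at index 0 → [11] (no swap needed)
Insert 63:
  append 63 at index 1 → [11, 63] (no swap needed)
Insert 14:
  append 14 at index 2 → [11, 63, 14] (no swap needed)
Insert 97:
  append 97 at index 3 → [11, 63, 14, 97] (no swap needed)
Insert 22:
  append 22 at index 4 → [11, 63, 14, 97, 22]
  22 < parent 63 at index 1, swap → [11, 22, 14, 97, 63]
Insert 32:
  append 32 at index 5 → [11, 22, 14, 97, 63, 32] (no swap needed)
Insert 87:
  append 87 at index 6 → [11, 22, 14, 97, 63, 32, 87] (no swap needed)
Insert 29:
  append 29 at index 7 → [11, 22, 14, 97, 63, 32, 87, 29]
  29 < parent 97 at index 3, swap → [11, 22, 14, 29, 63, 32, 87, 97]
Insert 26:
  append 26 at index 8 → [11, 22, 14, 29, 63, 32, 87, 97, 26]
  26 < parent 29 at index 3, swap → [11, 22, 14, 26, 63, 32, 87, 97, 29]
Insert 41:
  append 41 at index 9 → [11, 22, 14, 26, 63, 32, 87, 97, 29, 41]
  41 < parent 63 at index 4, swap → [11, 22, 14, 26, 41, 32, 87, 97, 29, 63]
Insert 65:
  append 65 at index 10 → [11, 22, 14, 26, 41, 32, 87, 97, 29, 63, 65] (no swap needed)

[11, 22, 14, 26, 41, 32, 87, 97, 29, 63, 65]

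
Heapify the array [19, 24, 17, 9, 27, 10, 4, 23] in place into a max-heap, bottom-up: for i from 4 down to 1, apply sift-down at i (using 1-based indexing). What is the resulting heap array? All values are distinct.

sift down from index 4:
  9 vs only child 23 at index 8, swap → [19, 24, 17, 23, 27, 10, 4, 9]
sift down from index 3: already satisfies heap property
sift down from index 2:
  24 vs larger child 27 at index 5, swap → [19, 27, 17, 23, 24, 10, 4, 9]
sift down from index 1:
  19 vs larger child 27 at index 2, swap → [27, 19, 17, 23, 24, 10, 4, 9]
  19 vs larger child 24 at index 5, swap → [27, 24, 17, 23, 19, 10, 4, 9]

[27, 24, 17, 23, 19, 10, 4, 9]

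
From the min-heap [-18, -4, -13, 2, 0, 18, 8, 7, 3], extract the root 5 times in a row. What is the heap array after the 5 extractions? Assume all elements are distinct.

[3, 7, 18, 8]

extract-min #1 returns -18:
  remove root -18; move last element 3 to root → [3, -4, -13, 2, 0, 18, 8, 7]
  3 vs smaller child -13 at index 2, swap → [-13, -4, 3, 2, 0, 18, 8, 7]
extract-min #2 returns -13:
  remove root -13; move last element 7 to root → [7, -4, 3, 2, 0, 18, 8]
  7 vs smaller child -4 at index 1, swap → [-4, 7, 3, 2, 0, 18, 8]
  7 vs smaller child 0 at index 4, swap → [-4, 0, 3, 2, 7, 18, 8]
extract-min #3 returns -4:
  remove root -4; move last element 8 to root → [8, 0, 3, 2, 7, 18]
  8 vs smaller child 0 at index 1, swap → [0, 8, 3, 2, 7, 18]
  8 vs smaller child 2 at index 3, swap → [0, 2, 3, 8, 7, 18]
extract-min #4 returns 0:
  remove root 0; move last element 18 to root → [18, 2, 3, 8, 7]
  18 vs smaller child 2 at index 1, swap → [2, 18, 3, 8, 7]
  18 vs smaller child 7 at index 4, swap → [2, 7, 3, 8, 18]
extract-min #5 returns 2:
  remove root 2; move last element 18 to root → [18, 7, 3, 8]
  18 vs smaller child 3 at index 2, swap → [3, 7, 18, 8]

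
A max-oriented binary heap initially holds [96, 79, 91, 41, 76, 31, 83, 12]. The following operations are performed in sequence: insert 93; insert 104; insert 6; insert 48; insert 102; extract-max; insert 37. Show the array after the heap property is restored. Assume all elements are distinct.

[102, 96, 91, 79, 93, 48, 83, 12, 41, 76, 6, 31, 37]

insert 93:
  append 93 at index 8 → [96, 79, 91, 41, 76, 31, 83, 12, 93]
  93 > parent 41 at index 3, swap → [96, 79, 91, 93, 76, 31, 83, 12, 41]
  93 > parent 79 at index 1, swap → [96, 93, 91, 79, 76, 31, 83, 12, 41]
insert 104:
  append 104 at index 9 → [96, 93, 91, 79, 76, 31, 83, 12, 41, 104]
  104 > parent 76 at index 4, swap → [96, 93, 91, 79, 104, 31, 83, 12, 41, 76]
  104 > parent 93 at index 1, swap → [96, 104, 91, 79, 93, 31, 83, 12, 41, 76]
  104 > parent 96 at index 0, swap → [104, 96, 91, 79, 93, 31, 83, 12, 41, 76]
insert 6:
  append 6 at index 10 → [104, 96, 91, 79, 93, 31, 83, 12, 41, 76, 6] (no swap needed)
insert 48:
  append 48 at index 11 → [104, 96, 91, 79, 93, 31, 83, 12, 41, 76, 6, 48]
  48 > parent 31 at index 5, swap → [104, 96, 91, 79, 93, 48, 83, 12, 41, 76, 6, 31]
insert 102:
  append 102 at index 12 → [104, 96, 91, 79, 93, 48, 83, 12, 41, 76, 6, 31, 102]
  102 > parent 48 at index 5, swap → [104, 96, 91, 79, 93, 102, 83, 12, 41, 76, 6, 31, 48]
  102 > parent 91 at index 2, swap → [104, 96, 102, 79, 93, 91, 83, 12, 41, 76, 6, 31, 48]
extract-max → returns 104:
  remove root 104; move last element 48 to root → [48, 96, 102, 79, 93, 91, 83, 12, 41, 76, 6, 31]
  48 vs larger child 102 at index 2, swap → [102, 96, 48, 79, 93, 91, 83, 12, 41, 76, 6, 31]
  48 vs larger child 91 at index 5, swap → [102, 96, 91, 79, 93, 48, 83, 12, 41, 76, 6, 31]
insert 37:
  append 37 at index 12 → [102, 96, 91, 79, 93, 48, 83, 12, 41, 76, 6, 31, 37] (no swap needed)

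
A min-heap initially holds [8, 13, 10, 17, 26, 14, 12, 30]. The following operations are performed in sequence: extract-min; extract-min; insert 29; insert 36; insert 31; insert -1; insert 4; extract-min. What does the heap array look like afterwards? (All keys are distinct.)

extract-min → returns 8:
  remove root 8; move last element 30 to root → [30, 13, 10, 17, 26, 14, 12]
  30 vs smaller child 10 at index 2, swap → [10, 13, 30, 17, 26, 14, 12]
  30 vs smaller child 12 at index 6, swap → [10, 13, 12, 17, 26, 14, 30]
extract-min → returns 10:
  remove root 10; move last element 30 to root → [30, 13, 12, 17, 26, 14]
  30 vs smaller child 12 at index 2, swap → [12, 13, 30, 17, 26, 14]
  30 vs only child 14 at index 5, swap → [12, 13, 14, 17, 26, 30]
insert 29:
  append 29 at index 6 → [12, 13, 14, 17, 26, 30, 29] (no swap needed)
insert 36:
  append 36 at index 7 → [12, 13, 14, 17, 26, 30, 29, 36] (no swap needed)
insert 31:
  append 31 at index 8 → [12, 13, 14, 17, 26, 30, 29, 36, 31] (no swap needed)
insert -1:
  append -1 at index 9 → [12, 13, 14, 17, 26, 30, 29, 36, 31, -1]
  -1 < parent 26 at index 4, swap → [12, 13, 14, 17, -1, 30, 29, 36, 31, 26]
  -1 < parent 13 at index 1, swap → [12, -1, 14, 17, 13, 30, 29, 36, 31, 26]
  -1 < parent 12 at index 0, swap → [-1, 12, 14, 17, 13, 30, 29, 36, 31, 26]
insert 4:
  append 4 at index 10 → [-1, 12, 14, 17, 13, 30, 29, 36, 31, 26, 4]
  4 < parent 13 at index 4, swap → [-1, 12, 14, 17, 4, 30, 29, 36, 31, 26, 13]
  4 < parent 12 at index 1, swap → [-1, 4, 14, 17, 12, 30, 29, 36, 31, 26, 13]
extract-min → returns -1:
  remove root -1; move last element 13 to root → [13, 4, 14, 17, 12, 30, 29, 36, 31, 26]
  13 vs smaller child 4 at index 1, swap → [4, 13, 14, 17, 12, 30, 29, 36, 31, 26]
  13 vs smaller child 12 at index 4, swap → [4, 12, 14, 17, 13, 30, 29, 36, 31, 26]

[4, 12, 14, 17, 13, 30, 29, 36, 31, 26]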